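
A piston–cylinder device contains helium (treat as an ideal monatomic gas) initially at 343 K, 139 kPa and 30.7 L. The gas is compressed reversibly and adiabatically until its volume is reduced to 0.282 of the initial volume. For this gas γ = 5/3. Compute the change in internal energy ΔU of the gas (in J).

n = P₁V₁/(RT₁) = 139×30.7/(8.314×343) = 1.50 mol.
Adiabatic: TV^(γ−1) = const ⇒ T₂ = 343×(3.55)^0.667 = 798 K; PV^γ = const ⇒ P₂ = 1150 kPa.
For an ideal gas ΔU = nCvΔT with Cv = (3/2)R = 12.5 J/(mol·K).
ΔU = 1.50×12.5×(798−343) = 8480 J.

8480 J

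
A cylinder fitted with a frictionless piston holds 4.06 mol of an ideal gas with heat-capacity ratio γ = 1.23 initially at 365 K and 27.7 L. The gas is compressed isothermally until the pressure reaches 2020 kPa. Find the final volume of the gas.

6.10 L

P₁ = nRT₁/V₁ = 4.06×8.314×365/27.7 = 445 kPa.
Isothermal: T stays 365 K; PV = const ⇒ V₂ = 6.10 L, P₂ = 2020 kPa.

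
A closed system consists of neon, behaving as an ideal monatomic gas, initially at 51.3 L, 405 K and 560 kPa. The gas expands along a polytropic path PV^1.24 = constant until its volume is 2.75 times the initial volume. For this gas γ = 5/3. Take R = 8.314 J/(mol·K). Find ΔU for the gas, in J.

n = P₁V₁/(RT₁) = 560×51.3/(8.314×405) = 8.53 mol.
Polytropic n=1.24: T₂ = T₁(V₁/V₂)^(n−1) = 405×(0.364)^0.24 = 318 K; P₂ = P₁(V₁/V₂)^n = 160 kPa.
For an ideal gas ΔU = nCvΔT with Cv = (3/2)R = 12.5 J/(mol·K).
ΔU = 8.53×12.5×(318−405) = -9290 J.

-9290 J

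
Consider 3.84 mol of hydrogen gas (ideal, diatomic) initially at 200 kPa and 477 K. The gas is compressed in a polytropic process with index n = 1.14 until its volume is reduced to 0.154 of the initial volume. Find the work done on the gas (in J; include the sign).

32600 J

V₁ = nRT₁/P₁ = 3.84×8.314×477/200 = 76.1 L.
Polytropic n=1.14: T₂ = T₁(V₁/V₂)^(n−1) = 477×(6.49)^0.14 = 620 K; P₂ = P₁(V₁/V₂)^n = 1690 kPa.
W = (P₁V₁−P₂V₂)/(n−1) = (200×76.1−1690×11.7)/0.14 = -32600 J.
Work done on the gas = −W_by = 32600 J.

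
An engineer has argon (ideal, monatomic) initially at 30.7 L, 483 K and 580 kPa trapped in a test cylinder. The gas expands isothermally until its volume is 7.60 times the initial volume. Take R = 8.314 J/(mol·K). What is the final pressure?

Isothermal: T stays 483 K; PV = const ⇒ V₂ = 233 L, P₂ = 76.3 kPa.

76.3 kPa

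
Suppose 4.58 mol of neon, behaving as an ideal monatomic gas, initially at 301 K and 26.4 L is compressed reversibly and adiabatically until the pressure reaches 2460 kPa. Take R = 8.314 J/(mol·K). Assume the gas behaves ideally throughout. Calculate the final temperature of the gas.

P₁ = nRT₁/V₁ = 4.58×8.314×301/26.4 = 434 kPa.
Adiabatic: T₂/T₁ = (P₂/P₁)^((γ−1)/γ) ⇒ T₂ = 301×(5.67)^0.400 = 602 K; V₂ = 9.32 L.

602 K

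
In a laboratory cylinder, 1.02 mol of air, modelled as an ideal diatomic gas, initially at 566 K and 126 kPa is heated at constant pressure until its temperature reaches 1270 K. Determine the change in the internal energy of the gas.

14900 J

V₁ = nRT₁/P₁ = 1.02×8.314×566/126 = 38.1 L.
Isobaric: P stays 126 kPa; V/T = const ⇒ T₂ = 1270 K, V₂ = 85.5 L.
For an ideal gas ΔU = nCvΔT with Cv = (5/2)R = 20.8 J/(mol·K).
ΔU = 1.02×20.8×(1270−566) = 14900 J.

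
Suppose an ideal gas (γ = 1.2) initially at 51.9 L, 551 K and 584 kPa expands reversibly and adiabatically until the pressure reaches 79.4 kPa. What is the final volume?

Adiabatic: T₂/T₁ = (P₂/P₁)^((γ−1)/γ) ⇒ T₂ = 551×(0.136)^0.167 = 395 K; V₂ = 274 L.

274 L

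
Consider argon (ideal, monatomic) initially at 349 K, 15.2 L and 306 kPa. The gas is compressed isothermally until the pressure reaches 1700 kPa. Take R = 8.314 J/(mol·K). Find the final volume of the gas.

2.74 L

Isothermal: T stays 349 K; PV = const ⇒ V₂ = 2.74 L, P₂ = 1700 kPa.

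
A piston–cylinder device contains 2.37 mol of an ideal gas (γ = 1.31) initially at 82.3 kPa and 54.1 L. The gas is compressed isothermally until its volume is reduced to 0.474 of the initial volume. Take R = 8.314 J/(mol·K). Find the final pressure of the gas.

174 kPa

T₁ = P₁V₁/(nR) = 82.3×54.1/(2.37×8.314) = 226 K.
Isothermal: T stays 226 K; PV = const ⇒ V₂ = 25.6 L, P₂ = 174 kPa.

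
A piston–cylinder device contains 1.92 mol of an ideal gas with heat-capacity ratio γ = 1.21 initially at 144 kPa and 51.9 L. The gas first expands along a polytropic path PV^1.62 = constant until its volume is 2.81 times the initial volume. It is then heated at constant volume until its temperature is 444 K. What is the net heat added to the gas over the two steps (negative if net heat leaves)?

3860 J

T₁ = P₁V₁/(nR) = 144×51.9/(1.92×8.314) = 468 K.
Step 1 — Polytropic n=1.62: T₂ = T₁(V₁/V₂)^(n−1) = 468×(0.356)^0.62 = 247 K; P₂ = P₁(V₁/V₂)^n = 27.0 kPa.
W = (P₁V₁−P₂V₂)/(n−1) = (144×51.9−27.0×146)/0.62 = 5700 J.
ΔU = nCvΔT = 1.92×39.6×(247−468) = -16800 J.
Q = ΔU + W = -11100 J.
State after step 1: P = 27.0 kPa, V = 146 L, T = 247 K.
Step 2 — Isochoric: V stays 146 L; P/T = const ⇒ T₂ = 444 K, P₂ = 48.6 kPa.
W = 0 (no volume change).
ΔU = nCvΔT = 1.92×39.6×(444−247) = 15000 J.
Q = ΔU = 15000 J.
Net over both steps: W = 5700 J, Q = 3860 J, ΔU = -1840 J.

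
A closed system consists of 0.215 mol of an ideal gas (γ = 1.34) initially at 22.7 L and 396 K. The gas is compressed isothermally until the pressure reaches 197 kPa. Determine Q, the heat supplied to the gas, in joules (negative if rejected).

-1300 J

P₁ = nRT₁/V₁ = 0.215×8.314×396/22.7 = 31.2 kPa.
Isothermal: T stays 396 K; PV = const ⇒ V₂ = 3.59 L, P₂ = 197 kPa.
ΔU = 0 (ideal gas, T constant).
W = nRT ln(V₂/V₁) = 0.215×8.314×396×ln(0.158) = -1300 J.
Q = ΔU + W = -1300 J.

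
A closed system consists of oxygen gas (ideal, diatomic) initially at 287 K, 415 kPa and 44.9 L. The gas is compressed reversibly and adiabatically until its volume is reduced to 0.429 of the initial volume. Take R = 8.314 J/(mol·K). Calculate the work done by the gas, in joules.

n = P₁V₁/(RT₁) = 415×44.9/(8.314×287) = 7.81 mol.
Adiabatic: TV^(γ−1) = const ⇒ T₂ = 287×(2.33)^0.400 = 403 K; PV^γ = const ⇒ P₂ = 1360 kPa.
ΔU = nCvΔT = 7.81×20.8×(403−287) = 18800 J.
Q = 0 for an adiabatic process, so W = −ΔU = -18800 J.

-18800 J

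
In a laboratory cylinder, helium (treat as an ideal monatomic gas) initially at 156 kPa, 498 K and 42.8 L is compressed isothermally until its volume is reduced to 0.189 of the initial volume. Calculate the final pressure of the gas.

Isothermal: T stays 498 K; PV = const ⇒ V₂ = 8.09 L, P₂ = 825 kPa.

825 kPa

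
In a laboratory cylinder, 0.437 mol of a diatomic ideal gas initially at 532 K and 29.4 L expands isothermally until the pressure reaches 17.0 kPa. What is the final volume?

114 L

P₁ = nRT₁/V₁ = 0.437×8.314×532/29.4 = 65.7 kPa.
Isothermal: T stays 532 K; PV = const ⇒ V₂ = 114 L, P₂ = 17.0 kPa.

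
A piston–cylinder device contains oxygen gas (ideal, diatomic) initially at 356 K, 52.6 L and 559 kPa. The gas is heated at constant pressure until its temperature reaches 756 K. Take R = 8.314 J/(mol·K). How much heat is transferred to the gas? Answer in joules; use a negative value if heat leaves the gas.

116000 J

n = P₁V₁/(RT₁) = 559×52.6/(8.314×356) = 9.93 mol.
Isobaric: P stays 559 kPa; V/T = const ⇒ T₂ = 756 K, V₂ = 112 L.
W = PΔV = 559×(112−52.6) kPa·L = 33000 J.
ΔU = nCvΔT = 9.93×20.8×(756−356) = 82600 J.
Q = ΔU + W = nCpΔT = 116000 J.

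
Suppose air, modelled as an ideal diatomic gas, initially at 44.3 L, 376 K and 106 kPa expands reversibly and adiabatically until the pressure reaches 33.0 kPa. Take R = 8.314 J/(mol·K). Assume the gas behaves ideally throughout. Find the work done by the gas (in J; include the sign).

n = P₁V₁/(RT₁) = 106×44.3/(8.314×376) = 1.50 mol.
Adiabatic: T₂/T₁ = (P₂/P₁)^((γ−1)/γ) ⇒ T₂ = 376×(0.311)^0.286 = 269 K; V₂ = 102 L.
ΔU = nCvΔT = 1.50×20.8×(269−376) = -3330 J.
Q = 0 for an adiabatic process, so W = −ΔU = 3330 J.

3330 J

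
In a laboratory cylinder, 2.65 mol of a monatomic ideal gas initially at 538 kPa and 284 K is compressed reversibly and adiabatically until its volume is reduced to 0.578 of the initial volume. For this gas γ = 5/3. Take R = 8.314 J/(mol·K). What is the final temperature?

V₁ = nRT₁/P₁ = 2.65×8.314×284/538 = 11.6 L.
Adiabatic: TV^(γ−1) = const ⇒ T₂ = 284×(1.73)^0.667 = 409 K; PV^γ = const ⇒ P₂ = 1340 kPa.

409 K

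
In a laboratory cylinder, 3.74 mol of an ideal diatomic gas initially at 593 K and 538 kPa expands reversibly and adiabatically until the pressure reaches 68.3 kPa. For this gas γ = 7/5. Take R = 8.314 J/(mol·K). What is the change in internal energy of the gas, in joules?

V₁ = nRT₁/P₁ = 3.74×8.314×593/538 = 34.3 L.
Adiabatic: T₂/T₁ = (P₂/P₁)^((γ−1)/γ) ⇒ T₂ = 593×(0.127)^0.286 = 329 K; V₂ = 150 L.
For an ideal gas ΔU = nCvΔT with Cv = (5/2)R = 20.8 J/(mol·K).
ΔU = 3.74×20.8×(329−593) = -20500 J.

-20500 J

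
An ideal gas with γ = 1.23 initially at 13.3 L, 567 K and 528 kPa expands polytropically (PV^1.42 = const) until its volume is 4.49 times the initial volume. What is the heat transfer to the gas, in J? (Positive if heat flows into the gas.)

n = P₁V₁/(RT₁) = 528×13.3/(8.314×567) = 1.49 mol.
Polytropic n=1.42: T₂ = T₁(V₁/V₂)^(n−1) = 567×(0.223)^0.42 = 302 K; P₂ = P₁(V₁/V₂)^n = 62.6 kPa.
W = (P₁V₁−P₂V₂)/(n−1) = (528×13.3−62.6×59.7)/0.42 = 7820 J.
ΔU = nCvΔT = 1.49×36.1×(302−567) = -14300 J.
Q = ΔU + W = -6460 J.

-6460 J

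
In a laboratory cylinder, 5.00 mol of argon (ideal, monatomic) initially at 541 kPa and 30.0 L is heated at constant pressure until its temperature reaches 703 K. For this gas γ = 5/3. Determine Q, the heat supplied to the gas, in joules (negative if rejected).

T₁ = P₁V₁/(nR) = 541×30.0/(5.00×8.314) = 390 K.
Isobaric: P stays 541 kPa; V/T = const ⇒ T₂ = 703 K, V₂ = 54.0 L.
W = PΔV = 541×(54.0−30.0) kPa·L = 13000 J.
ΔU = nCvΔT = 5.00×12.5×(703−390) = 19500 J.
Q = ΔU + W = nCpΔT = 32500 J.

32500 J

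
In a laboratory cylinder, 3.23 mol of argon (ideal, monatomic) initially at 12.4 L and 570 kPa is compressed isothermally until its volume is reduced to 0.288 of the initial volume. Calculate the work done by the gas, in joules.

-8800 J

T₁ = P₁V₁/(nR) = 570×12.4/(3.23×8.314) = 263 K.
Isothermal: T stays 263 K; PV = const ⇒ V₂ = 3.57 L, P₂ = 1980 kPa.
W = nRT ln(V₂/V₁) = 3.23×8.314×263×ln(0.288) = -8800 J.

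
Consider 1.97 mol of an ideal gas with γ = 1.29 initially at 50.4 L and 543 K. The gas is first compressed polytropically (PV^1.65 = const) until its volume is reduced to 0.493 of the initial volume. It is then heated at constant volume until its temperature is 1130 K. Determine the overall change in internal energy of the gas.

33200 J

P₁ = nRT₁/V₁ = 1.97×8.314×543/50.4 = 176 kPa.
Step 1 — Polytropic n=1.65: T₂ = T₁(V₁/V₂)^(n−1) = 543×(2.03)^0.65 = 860 K; P₂ = P₁(V₁/V₂)^n = 567 kPa.
W = (P₁V₁−P₂V₂)/(n−1) = (176×50.4−567×24.8)/0.65 = -7990 J.
ΔU = nCvΔT = 1.97×28.7×(860−543) = 17900 J.
Q = ΔU + W = 9910 J.
State after step 1: P = 567 kPa, V = 24.8 L, T = 860 K.
Step 2 — Isochoric: V stays 24.8 L; P/T = const ⇒ T₂ = 1130 K, P₂ = 745 kPa.
W = 0 (no volume change).
ΔU = nCvΔT = 1.97×28.7×(1130−860) = 15300 J.
Q = ΔU = 15300 J.
Net over both steps: W = -7990 J, Q = 25200 J, ΔU = 33200 J.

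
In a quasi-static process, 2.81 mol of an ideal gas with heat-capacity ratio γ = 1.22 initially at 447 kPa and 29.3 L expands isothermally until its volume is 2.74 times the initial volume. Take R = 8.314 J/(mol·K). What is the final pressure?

163 kPa

T₁ = P₁V₁/(nR) = 447×29.3/(2.81×8.314) = 561 K.
Isothermal: T stays 561 K; PV = const ⇒ V₂ = 80.3 L, P₂ = 163 kPa.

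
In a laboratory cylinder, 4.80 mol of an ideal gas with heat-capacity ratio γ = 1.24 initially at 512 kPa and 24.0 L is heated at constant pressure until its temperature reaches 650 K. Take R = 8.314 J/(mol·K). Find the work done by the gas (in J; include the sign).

13700 J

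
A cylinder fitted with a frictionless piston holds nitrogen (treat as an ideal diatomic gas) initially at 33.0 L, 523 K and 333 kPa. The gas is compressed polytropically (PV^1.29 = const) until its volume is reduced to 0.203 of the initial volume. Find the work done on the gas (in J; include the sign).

n = P₁V₁/(RT₁) = 333×33.0/(8.314×523) = 2.53 mol.
Polytropic n=1.29: T₂ = T₁(V₁/V₂)^(n−1) = 523×(4.93)^0.29 = 830 K; P₂ = P₁(V₁/V₂)^n = 2600 kPa.
W = (P₁V₁−P₂V₂)/(n−1) = (333×33.0−2600×6.70)/0.29 = -22300 J.
Work done on the gas = −W_by = 22300 J.

22300 J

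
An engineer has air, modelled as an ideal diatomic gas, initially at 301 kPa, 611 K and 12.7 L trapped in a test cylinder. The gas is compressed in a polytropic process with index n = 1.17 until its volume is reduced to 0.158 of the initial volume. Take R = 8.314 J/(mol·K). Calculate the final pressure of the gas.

2610 kPa

Polytropic n=1.17: T₂ = T₁(V₁/V₂)^(n−1) = 611×(6.33)^0.17 = 836 K; P₂ = P₁(V₁/V₂)^n = 2610 kPa.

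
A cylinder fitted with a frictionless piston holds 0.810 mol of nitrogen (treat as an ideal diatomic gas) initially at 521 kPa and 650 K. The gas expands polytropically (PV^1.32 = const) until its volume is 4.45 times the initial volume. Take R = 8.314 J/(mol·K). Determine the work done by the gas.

V₁ = nRT₁/P₁ = 0.810×8.314×650/521 = 8.40 L.
Polytropic n=1.32: T₂ = T₁(V₁/V₂)^(n−1) = 650×(0.225)^0.32 = 403 K; P₂ = P₁(V₁/V₂)^n = 72.6 kPa.
W = (P₁V₁−P₂V₂)/(n−1) = (521×8.40−72.6×37.4)/0.32 = 5200 J.

5200 J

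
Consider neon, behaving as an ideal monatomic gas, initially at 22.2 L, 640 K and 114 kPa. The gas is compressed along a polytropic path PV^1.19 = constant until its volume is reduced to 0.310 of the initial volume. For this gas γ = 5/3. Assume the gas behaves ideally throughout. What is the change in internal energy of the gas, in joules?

946 J

n = P₁V₁/(RT₁) = 114×22.2/(8.314×640) = 0.476 mol.
Polytropic n=1.19: T₂ = T₁(V₁/V₂)^(n−1) = 640×(3.23)^0.19 = 800 K; P₂ = P₁(V₁/V₂)^n = 459 kPa.
For an ideal gas ΔU = nCvΔT with Cv = (3/2)R = 12.5 J/(mol·K).
ΔU = 0.476×12.5×(800−640) = 946 J.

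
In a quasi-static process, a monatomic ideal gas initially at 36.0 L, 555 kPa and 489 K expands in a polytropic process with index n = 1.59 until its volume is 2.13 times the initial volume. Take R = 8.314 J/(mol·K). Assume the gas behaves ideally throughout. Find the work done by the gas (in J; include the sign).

n = P₁V₁/(RT₁) = 555×36.0/(8.314×489) = 4.91 mol.
Polytropic n=1.59: T₂ = T₁(V₁/V₂)^(n−1) = 489×(0.469)^0.59 = 313 K; P₂ = P₁(V₁/V₂)^n = 167 kPa.
W = (P₁V₁−P₂V₂)/(n−1) = (555×36.0−167×76.7)/0.59 = 12200 J.

12200 J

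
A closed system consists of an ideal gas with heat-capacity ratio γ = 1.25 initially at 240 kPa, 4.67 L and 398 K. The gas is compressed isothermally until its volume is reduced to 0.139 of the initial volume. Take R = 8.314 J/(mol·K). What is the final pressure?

Isothermal: T stays 398 K; PV = const ⇒ V₂ = 0.649 L, P₂ = 1730 kPa.

1730 kPa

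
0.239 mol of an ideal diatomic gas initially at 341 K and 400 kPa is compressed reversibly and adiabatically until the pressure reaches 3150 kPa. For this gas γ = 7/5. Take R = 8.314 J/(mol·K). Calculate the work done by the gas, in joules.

V₁ = nRT₁/P₁ = 0.239×8.314×341/400 = 1.69 L.
Adiabatic: T₂/T₁ = (P₂/P₁)^((γ−1)/γ) ⇒ T₂ = 341×(7.88)^0.286 = 615 K; V₂ = 0.388 L.
ΔU = nCvΔT = 0.239×20.8×(615−341) = 1360 J.
Q = 0 for an adiabatic process, so W = −ΔU = -1360 J.

-1360 J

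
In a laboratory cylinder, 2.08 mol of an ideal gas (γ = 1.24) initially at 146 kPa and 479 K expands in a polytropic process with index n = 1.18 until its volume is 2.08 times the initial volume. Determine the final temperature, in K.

420 K

V₁ = nRT₁/P₁ = 2.08×8.314×479/146 = 56.7 L.
Polytropic n=1.18: T₂ = T₁(V₁/V₂)^(n−1) = 479×(0.481)^0.18 = 420 K; P₂ = P₁(V₁/V₂)^n = 61.5 kPa.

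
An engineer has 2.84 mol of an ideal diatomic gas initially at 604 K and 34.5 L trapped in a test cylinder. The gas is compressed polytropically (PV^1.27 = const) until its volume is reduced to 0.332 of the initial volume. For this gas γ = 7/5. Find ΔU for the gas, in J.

12400 J

P₁ = nRT₁/V₁ = 2.84×8.314×604/34.5 = 413 kPa.
Polytropic n=1.27: T₂ = T₁(V₁/V₂)^(n−1) = 604×(3.01)^0.27 = 813 K; P₂ = P₁(V₁/V₂)^n = 1680 kPa.
For an ideal gas ΔU = nCvΔT with Cv = (5/2)R = 20.8 J/(mol·K).
ΔU = 2.84×20.8×(813−604) = 12400 J.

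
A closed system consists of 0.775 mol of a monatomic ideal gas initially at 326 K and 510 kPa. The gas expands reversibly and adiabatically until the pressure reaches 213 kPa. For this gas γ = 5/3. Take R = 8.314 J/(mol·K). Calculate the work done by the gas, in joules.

929 J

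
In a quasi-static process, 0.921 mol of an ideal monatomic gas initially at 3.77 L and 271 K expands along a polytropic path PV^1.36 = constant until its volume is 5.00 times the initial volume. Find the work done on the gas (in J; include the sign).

-2530 J

P₁ = nRT₁/V₁ = 0.921×8.314×271/3.77 = 550 kPa.
Polytropic n=1.36: T₂ = T₁(V₁/V₂)^(n−1) = 271×(0.200)^0.36 = 152 K; P₂ = P₁(V₁/V₂)^n = 61.7 kPa.
W = (P₁V₁−P₂V₂)/(n−1) = (550×3.77−61.7×18.9)/0.36 = 2530 J.
Work done on the gas = −W_by = -2530 J.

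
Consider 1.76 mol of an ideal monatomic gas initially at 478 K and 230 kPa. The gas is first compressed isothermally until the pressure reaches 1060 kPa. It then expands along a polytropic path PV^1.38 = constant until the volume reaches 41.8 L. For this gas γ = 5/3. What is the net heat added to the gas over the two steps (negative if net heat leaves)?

-6700 J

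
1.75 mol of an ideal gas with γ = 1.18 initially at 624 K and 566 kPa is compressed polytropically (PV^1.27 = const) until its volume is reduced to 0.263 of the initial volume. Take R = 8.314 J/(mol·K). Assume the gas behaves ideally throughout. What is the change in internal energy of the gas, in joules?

21900 J

V₁ = nRT₁/P₁ = 1.75×8.314×624/566 = 16.0 L.
Polytropic n=1.27: T₂ = T₁(V₁/V₂)^(n−1) = 624×(3.80)^0.27 = 895 K; P₂ = P₁(V₁/V₂)^n = 3090 kPa.
For an ideal gas ΔU = nCvΔT with Cv = R/(γ−1) = 46.2 J/(mol·K).
ΔU = 1.75×46.2×(895−624) = 21900 J.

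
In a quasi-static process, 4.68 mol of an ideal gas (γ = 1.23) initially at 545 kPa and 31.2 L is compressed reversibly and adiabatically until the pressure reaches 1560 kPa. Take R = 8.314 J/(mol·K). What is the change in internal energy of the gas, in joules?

16100 J

T₁ = P₁V₁/(nR) = 545×31.2/(4.68×8.314) = 437 K.
Adiabatic: T₂/T₁ = (P₂/P₁)^((γ−1)/γ) ⇒ T₂ = 437×(2.86)^0.187 = 532 K; V₂ = 13.3 L.
For an ideal gas ΔU = nCvΔT with Cv = R/(γ−1) = 36.1 J/(mol·K).
ΔU = 4.68×36.1×(532−437) = 16100 J.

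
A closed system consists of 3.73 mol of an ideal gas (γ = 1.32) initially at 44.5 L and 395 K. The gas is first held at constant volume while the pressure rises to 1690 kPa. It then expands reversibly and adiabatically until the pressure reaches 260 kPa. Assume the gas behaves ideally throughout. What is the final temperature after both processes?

1540 K

P₁ = nRT₁/V₁ = 3.73×8.314×395/44.5 = 275 kPa.
Step 1 — Isochoric: V stays 44.5 L; P/T = const ⇒ T₂ = 2430 K, P₂ = 1690 kPa.
W = 0 (no volume change).
ΔU = nCvΔT = 3.73×26.0×(2430−395) = 197000 J.
Q = ΔU = 197000 J.
State after step 1: P = 1690 kPa, V = 44.5 L, T = 2430 K.
Step 2 — Adiabatic: T₂/T₁ = (P₂/P₁)^((γ−1)/γ) ⇒ T₂ = 2430×(0.154)^0.242 = 1540 K; V₂ = 184 L.
ΔU = nCvΔT = 3.73×26.0×(1540−2430) = -85700 J.
Q = 0 for an adiabatic process, so W = −ΔU = 85700 J.
Net over both steps: W = 85700 J, Q = 197000 J, ΔU = 111000 J.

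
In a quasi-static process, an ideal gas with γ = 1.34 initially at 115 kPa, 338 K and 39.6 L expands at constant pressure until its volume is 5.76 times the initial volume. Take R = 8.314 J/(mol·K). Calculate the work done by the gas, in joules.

n = P₁V₁/(RT₁) = 115×39.6/(8.314×338) = 1.62 mol.
Isobaric: P stays 115 kPa; V/T = const ⇒ T₂ = 1950 K, V₂ = 228 L.
W = PΔV = 115×(228−39.6) kPa·L = 21700 J.

21700 J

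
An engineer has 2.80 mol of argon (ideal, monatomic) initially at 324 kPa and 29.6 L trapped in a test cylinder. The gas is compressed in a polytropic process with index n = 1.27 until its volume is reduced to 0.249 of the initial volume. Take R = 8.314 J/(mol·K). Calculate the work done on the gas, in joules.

16200 J

T₁ = P₁V₁/(nR) = 324×29.6/(2.80×8.314) = 412 K.
Polytropic n=1.27: T₂ = T₁(V₁/V₂)^(n−1) = 412×(4.02)^0.27 = 600 K; P₂ = P₁(V₁/V₂)^n = 1890 kPa.
W = (P₁V₁−P₂V₂)/(n−1) = (324×29.6−1890×7.37)/0.27 = -16200 J.
Work done on the gas = −W_by = 16200 J.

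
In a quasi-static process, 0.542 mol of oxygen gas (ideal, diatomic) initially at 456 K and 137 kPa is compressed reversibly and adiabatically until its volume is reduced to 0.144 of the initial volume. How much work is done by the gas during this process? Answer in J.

V₁ = nRT₁/P₁ = 0.542×8.314×456/137 = 15.0 L.
Adiabatic: TV^(γ−1) = const ⇒ T₂ = 456×(6.94)^0.400 = 990 K; PV^γ = const ⇒ P₂ = 2070 kPa.
ΔU = nCvΔT = 0.542×20.8×(990−456) = 6020 J.
Q = 0 for an adiabatic process, so W = −ΔU = -6020 J.

-6020 J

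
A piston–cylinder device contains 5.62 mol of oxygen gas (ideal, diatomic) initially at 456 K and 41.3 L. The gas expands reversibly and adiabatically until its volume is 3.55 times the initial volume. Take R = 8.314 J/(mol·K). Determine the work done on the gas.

-21200 J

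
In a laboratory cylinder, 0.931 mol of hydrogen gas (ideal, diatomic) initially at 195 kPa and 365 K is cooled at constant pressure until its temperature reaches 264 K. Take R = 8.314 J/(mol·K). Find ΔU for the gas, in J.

V₁ = nRT₁/P₁ = 0.931×8.314×365/195 = 14.5 L.
Isobaric: P stays 195 kPa; V/T = const ⇒ T₂ = 264 K, V₂ = 10.5 L.
For an ideal gas ΔU = nCvΔT with Cv = (5/2)R = 20.8 J/(mol·K).
ΔU = 0.931×20.8×(264−365) = -1950 J.

-1950 J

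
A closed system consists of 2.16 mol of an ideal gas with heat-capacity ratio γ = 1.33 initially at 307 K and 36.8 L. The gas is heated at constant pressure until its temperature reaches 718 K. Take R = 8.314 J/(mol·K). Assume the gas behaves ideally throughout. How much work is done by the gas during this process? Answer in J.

P₁ = nRT₁/V₁ = 2.16×8.314×307/36.8 = 150 kPa.
Isobaric: P stays 150 kPa; V/T = const ⇒ T₂ = 718 K, V₂ = 86.1 L.
W = PΔV = 150×(86.1−36.8) kPa·L = 7380 J.

7380 J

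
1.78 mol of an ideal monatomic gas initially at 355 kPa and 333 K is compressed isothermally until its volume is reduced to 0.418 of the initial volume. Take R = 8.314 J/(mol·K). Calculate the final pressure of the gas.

849 kPa

V₁ = nRT₁/P₁ = 1.78×8.314×333/355 = 13.9 L.
Isothermal: T stays 333 K; PV = const ⇒ V₂ = 5.80 L, P₂ = 849 kPa.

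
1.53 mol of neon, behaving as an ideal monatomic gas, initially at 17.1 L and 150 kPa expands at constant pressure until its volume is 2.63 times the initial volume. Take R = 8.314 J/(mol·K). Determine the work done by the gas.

4180 J

T₁ = P₁V₁/(nR) = 150×17.1/(1.53×8.314) = 202 K.
Isobaric: P stays 150 kPa; V/T = const ⇒ T₂ = 530 K, V₂ = 45.0 L.
W = PΔV = 150×(45.0−17.1) kPa·L = 4180 J.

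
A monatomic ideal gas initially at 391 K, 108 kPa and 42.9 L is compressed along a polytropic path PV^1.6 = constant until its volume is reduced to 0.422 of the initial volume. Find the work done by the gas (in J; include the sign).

-5240 J

n = P₁V₁/(RT₁) = 108×42.9/(8.314×391) = 1.43 mol.
Polytropic n=1.6: T₂ = T₁(V₁/V₂)^(n−1) = 391×(2.37)^0.60 = 656 K; P₂ = P₁(V₁/V₂)^n = 429 kPa.
W = (P₁V₁−P₂V₂)/(n−1) = (108×42.9−429×18.1)/0.60 = -5240 J.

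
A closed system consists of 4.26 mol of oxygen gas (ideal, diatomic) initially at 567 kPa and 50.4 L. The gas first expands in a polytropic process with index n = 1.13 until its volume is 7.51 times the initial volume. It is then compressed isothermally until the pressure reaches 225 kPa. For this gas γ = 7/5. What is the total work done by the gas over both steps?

T₁ = P₁V₁/(nR) = 567×50.4/(4.26×8.314) = 807 K.
Step 1 — Polytropic n=1.13: T₂ = T₁(V₁/V₂)^(n−1) = 807×(0.133)^0.13 = 621 K; P₂ = P₁(V₁/V₂)^n = 58.1 kPa.
W = (P₁V₁−P₂V₂)/(n−1) = (567×50.4−58.1×379)/0.13 = 50700 J.
ΔU = nCvΔT = 4.26×20.8×(621−807) = -16500 J.
Q = ΔU + W = 34200 J.
State after step 1: P = 58.1 kPa, V = 379 L, T = 621 K.
Step 2 — Isothermal: T stays 621 K; PV = const ⇒ V₂ = 97.7 L, P₂ = 225 kPa.
ΔU = 0 (ideal gas, T constant).
W = nRT ln(V₂/V₁) = 4.26×8.314×621×ln(0.258) = -29800 J.
Q = ΔU + W = -29800 J.
Net over both steps: W = 20900 J, Q = 4440 J, ΔU = -16500 J.

20900 J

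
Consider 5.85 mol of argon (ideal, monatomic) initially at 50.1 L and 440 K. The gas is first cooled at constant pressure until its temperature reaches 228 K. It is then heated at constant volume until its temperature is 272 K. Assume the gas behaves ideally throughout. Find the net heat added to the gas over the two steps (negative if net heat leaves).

-22600 J

P₁ = nRT₁/V₁ = 5.85×8.314×440/50.1 = 427 kPa.
Step 1 — Isobaric: P stays 427 kPa; V/T = const ⇒ T₂ = 228 K, V₂ = 26.0 L.
W = PΔV = 427×(26.0−50.1) kPa·L = -10300 J.
ΔU = nCvΔT = 5.85×12.5×(228−440) = -15500 J.
Q = ΔU + W = nCpΔT = -25800 J.
State after step 1: P = 427 kPa, V = 26.0 L, T = 228 K.
Step 2 — Isochoric: V stays 26.0 L; P/T = const ⇒ T₂ = 272 K, P₂ = 510 kPa.
W = 0 (no volume change).
ΔU = nCvΔT = 5.85×12.5×(272−228) = 3210 J.
Q = ΔU = 3210 J.
Net over both steps: W = -10300 J, Q = -22600 J, ΔU = -12300 J.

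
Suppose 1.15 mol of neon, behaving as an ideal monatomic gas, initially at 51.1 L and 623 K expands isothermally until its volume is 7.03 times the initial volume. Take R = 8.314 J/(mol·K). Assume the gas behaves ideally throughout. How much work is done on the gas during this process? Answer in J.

P₁ = nRT₁/V₁ = 1.15×8.314×623/51.1 = 117 kPa.
Isothermal: T stays 623 K; PV = const ⇒ V₂ = 359 L, P₂ = 16.6 kPa.
W = nRT ln(V₂/V₁) = 1.15×8.314×623×ln(7.03) = 11600 J.
Work done on the gas = −W_by = -11600 J.

-11600 J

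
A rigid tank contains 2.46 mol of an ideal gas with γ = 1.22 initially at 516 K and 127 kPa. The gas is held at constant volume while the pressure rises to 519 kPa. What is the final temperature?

2110 K

V₁ = nRT₁/P₁ = 2.46×8.314×516/127 = 83.1 L.
Isochoric: V stays 83.1 L; P/T = const ⇒ T₂ = 2110 K, P₂ = 519 kPa.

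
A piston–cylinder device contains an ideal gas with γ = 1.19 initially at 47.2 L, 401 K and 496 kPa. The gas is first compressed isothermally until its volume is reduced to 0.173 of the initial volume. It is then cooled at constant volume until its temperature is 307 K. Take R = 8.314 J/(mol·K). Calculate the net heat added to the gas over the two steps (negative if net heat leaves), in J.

n = P₁V₁/(RT₁) = 496×47.2/(8.314×401) = 7.02 mol.
Step 1 — Isothermal: T stays 401 K; PV = const ⇒ V₂ = 8.17 L, P₂ = 2870 kPa.
ΔU = 0 (ideal gas, T constant).
W = nRT ln(V₂/V₁) = 7.02×8.314×401×ln(0.173) = -41100 J.
Q = ΔU + W = -41100 J.
State after step 1: P = 2870 kPa, V = 8.17 L, T = 401 K.
Step 2 — Isochoric: V stays 8.17 L; P/T = const ⇒ T₂ = 307 K, P₂ = 2190 kPa.
W = 0 (no volume change).
ΔU = nCvΔT = 7.02×43.8×(307−401) = -28900 J.
Q = ΔU = -28900 J.
Net over both steps: W = -41100 J, Q = -70000 J, ΔU = -28900 J.

-70000 J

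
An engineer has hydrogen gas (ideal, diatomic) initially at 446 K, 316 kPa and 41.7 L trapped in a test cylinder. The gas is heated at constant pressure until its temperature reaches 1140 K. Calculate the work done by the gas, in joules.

20500 J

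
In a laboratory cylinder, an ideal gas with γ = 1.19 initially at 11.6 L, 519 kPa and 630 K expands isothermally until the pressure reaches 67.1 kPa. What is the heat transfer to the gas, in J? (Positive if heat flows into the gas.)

12300 J

n = P₁V₁/(RT₁) = 519×11.6/(8.314×630) = 1.15 mol.
Isothermal: T stays 630 K; PV = const ⇒ V₂ = 89.7 L, P₂ = 67.1 kPa.
ΔU = 0 (ideal gas, T constant).
W = nRT ln(V₂/V₁) = 1.15×8.314×630×ln(7.73) = 12300 J.
Q = ΔU + W = 12300 J.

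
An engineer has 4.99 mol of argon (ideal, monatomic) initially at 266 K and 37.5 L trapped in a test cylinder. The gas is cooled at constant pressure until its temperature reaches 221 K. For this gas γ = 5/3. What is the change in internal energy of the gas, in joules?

-2800 J

P₁ = nRT₁/V₁ = 4.99×8.314×266/37.5 = 294 kPa.
Isobaric: P stays 294 kPa; V/T = const ⇒ T₂ = 221 K, V₂ = 31.2 L.
For an ideal gas ΔU = nCvΔT with Cv = (3/2)R = 12.5 J/(mol·K).
ΔU = 4.99×12.5×(221−266) = -2800 J.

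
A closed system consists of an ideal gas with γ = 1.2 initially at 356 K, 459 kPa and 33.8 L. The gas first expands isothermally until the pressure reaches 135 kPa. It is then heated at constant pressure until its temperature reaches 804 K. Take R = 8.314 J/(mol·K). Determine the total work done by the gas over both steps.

n = P₁V₁/(RT₁) = 459×33.8/(8.314×356) = 5.24 mol.
Step 1 — Isothermal: T stays 356 K; PV = const ⇒ V₂ = 115 L, P₂ = 135 kPa.
ΔU = 0 (ideal gas, T constant).
W = nRT ln(V₂/V₁) = 5.24×8.314×356×ln(3.40) = 19000 J.
Q = ΔU + W = 19000 J.
State after step 1: P = 135 kPa, V = 115 L, T = 356 K.
Step 2 — Isobaric: P stays 135 kPa; V/T = const ⇒ T₂ = 804 K, V₂ = 260 L.
W = PΔV = 135×(260−115) kPa·L = 19500 J.
ΔU = nCvΔT = 5.24×41.6×(804−356) = 97600 J.
Q = ΔU + W = nCpΔT = 117000 J.
Net over both steps: W = 38500 J, Q = 136000 J, ΔU = 97600 J.

38500 J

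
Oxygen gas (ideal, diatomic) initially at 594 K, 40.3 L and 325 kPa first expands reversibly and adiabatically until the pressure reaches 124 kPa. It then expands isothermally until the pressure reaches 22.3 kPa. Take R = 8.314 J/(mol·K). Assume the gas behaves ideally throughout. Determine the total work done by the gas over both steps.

n = P₁V₁/(RT₁) = 325×40.3/(8.314×594) = 2.65 mol.
Step 1 — Adiabatic: T₂/T₁ = (P₂/P₁)^((γ−1)/γ) ⇒ T₂ = 594×(0.382)^0.286 = 451 K; V₂ = 80.2 L.
ΔU = nCvΔT = 2.65×20.8×(451−594) = -7880 J.
Q = 0 for an adiabatic process, so W = −ΔU = 7880 J.
State after step 1: P = 124 kPa, V = 80.2 L, T = 451 K.
Step 2 — Isothermal: T stays 451 K; PV = const ⇒ V₂ = 446 L, P₂ = 22.3 kPa.
ΔU = 0 (ideal gas, T constant).
W = nRT ln(V₂/V₁) = 2.65×8.314×451×ln(5.56) = 17100 J.
Q = ΔU + W = 17100 J.
Net over both steps: W = 24900 J, Q = 17100 J, ΔU = -7880 J.

24900 J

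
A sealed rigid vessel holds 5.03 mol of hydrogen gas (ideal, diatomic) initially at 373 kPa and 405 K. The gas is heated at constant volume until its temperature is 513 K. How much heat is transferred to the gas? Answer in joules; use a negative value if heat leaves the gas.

11300 J

V₁ = nRT₁/P₁ = 5.03×8.314×405/373 = 45.4 L.
Isochoric: V stays 45.4 L; P/T = const ⇒ T₂ = 513 K, P₂ = 472 kPa.
W = 0 (no volume change).
ΔU = nCvΔT = 5.03×20.8×(513−405) = 11300 J.
Q = ΔU = 11300 J.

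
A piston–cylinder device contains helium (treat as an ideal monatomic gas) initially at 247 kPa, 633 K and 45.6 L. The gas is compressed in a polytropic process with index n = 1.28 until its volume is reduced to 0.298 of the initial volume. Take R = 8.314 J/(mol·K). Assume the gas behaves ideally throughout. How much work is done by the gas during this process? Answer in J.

n = P₁V₁/(RT₁) = 247×45.6/(8.314×633) = 2.14 mol.
Polytropic n=1.28: T₂ = T₁(V₁/V₂)^(n−1) = 633×(3.36)^0.28 = 888 K; P₂ = P₁(V₁/V₂)^n = 1160 kPa.
W = (P₁V₁−P₂V₂)/(n−1) = (247×45.6−1160×13.6)/0.28 = -16200 J.

-16200 J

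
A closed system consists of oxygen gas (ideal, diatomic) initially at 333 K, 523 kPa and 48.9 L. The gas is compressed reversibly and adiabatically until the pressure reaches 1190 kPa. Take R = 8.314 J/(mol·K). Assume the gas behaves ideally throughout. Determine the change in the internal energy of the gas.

16900 J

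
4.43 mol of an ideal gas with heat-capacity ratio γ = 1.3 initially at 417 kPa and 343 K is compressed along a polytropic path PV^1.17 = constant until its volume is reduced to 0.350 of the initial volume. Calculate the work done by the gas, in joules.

-14500 J

V₁ = nRT₁/P₁ = 4.43×8.314×343/417 = 30.3 L.
Polytropic n=1.17: T₂ = T₁(V₁/V₂)^(n−1) = 343×(2.86)^0.17 = 410 K; P₂ = P₁(V₁/V₂)^n = 1420 kPa.
W = (P₁V₁−P₂V₂)/(n−1) = (417×30.3−1420×10.6)/0.17 = -14500 J.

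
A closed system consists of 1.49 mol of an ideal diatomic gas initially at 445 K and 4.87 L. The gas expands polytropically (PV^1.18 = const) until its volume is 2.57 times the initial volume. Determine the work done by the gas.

P₁ = nRT₁/V₁ = 1.49×8.314×445/4.87 = 1130 kPa.
Polytropic n=1.18: T₂ = T₁(V₁/V₂)^(n−1) = 445×(0.389)^0.18 = 375 K; P₂ = P₁(V₁/V₂)^n = 372 kPa.
W = (P₁V₁−P₂V₂)/(n−1) = (1130×4.87−372×12.5)/0.18 = 4790 J.

4790 J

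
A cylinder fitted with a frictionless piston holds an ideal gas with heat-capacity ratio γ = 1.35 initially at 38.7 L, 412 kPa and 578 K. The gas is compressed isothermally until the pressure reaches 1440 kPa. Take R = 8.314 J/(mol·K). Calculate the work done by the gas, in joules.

n = P₁V₁/(RT₁) = 412×38.7/(8.314×578) = 3.32 mol.
Isothermal: T stays 578 K; PV = const ⇒ V₂ = 11.1 L, P₂ = 1440 kPa.
W = nRT ln(V₂/V₁) = 3.32×8.314×578×ln(0.286) = -20000 J.

-20000 J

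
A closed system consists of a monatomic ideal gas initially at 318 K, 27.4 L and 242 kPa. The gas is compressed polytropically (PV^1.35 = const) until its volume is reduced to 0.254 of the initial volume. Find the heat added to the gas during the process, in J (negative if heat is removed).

n = P₁V₁/(RT₁) = 242×27.4/(8.314×318) = 2.51 mol.
Polytropic n=1.35: T₂ = T₁(V₁/V₂)^(n−1) = 318×(3.94)^0.35 = 514 K; P₂ = P₁(V₁/V₂)^n = 1540 kPa.
W = (P₁V₁−P₂V₂)/(n−1) = (242×27.4−1540×6.96)/0.35 = -11700 J.
ΔU = nCvΔT = 2.51×12.5×(514−318) = 6120 J.
Q = ΔU + W = -5540 J.

-5540 J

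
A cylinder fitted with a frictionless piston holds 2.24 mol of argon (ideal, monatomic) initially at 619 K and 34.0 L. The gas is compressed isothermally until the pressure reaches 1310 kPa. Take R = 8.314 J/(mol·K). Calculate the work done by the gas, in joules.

-15600 J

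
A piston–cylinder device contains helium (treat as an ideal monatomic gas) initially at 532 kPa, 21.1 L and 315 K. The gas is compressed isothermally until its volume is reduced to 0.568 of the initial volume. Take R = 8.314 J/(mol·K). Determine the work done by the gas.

n = P₁V₁/(RT₁) = 532×21.1/(8.314×315) = 4.29 mol.
Isothermal: T stays 315 K; PV = const ⇒ V₂ = 12.0 L, P₂ = 937 kPa.
W = nRT ln(V₂/V₁) = 4.29×8.314×315×ln(0.568) = -6350 J.

-6350 J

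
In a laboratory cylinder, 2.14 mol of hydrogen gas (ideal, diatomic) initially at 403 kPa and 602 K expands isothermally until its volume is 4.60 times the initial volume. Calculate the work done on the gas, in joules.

-16300 J

V₁ = nRT₁/P₁ = 2.14×8.314×602/403 = 26.6 L.
Isothermal: T stays 602 K; PV = const ⇒ V₂ = 122 L, P₂ = 87.6 kPa.
W = nRT ln(V₂/V₁) = 2.14×8.314×602×ln(4.60) = 16300 J.
Work done on the gas = −W_by = -16300 J.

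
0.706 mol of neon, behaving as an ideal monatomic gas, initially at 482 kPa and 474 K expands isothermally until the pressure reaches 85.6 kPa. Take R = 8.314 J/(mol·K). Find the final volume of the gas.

32.5 L

V₁ = nRT₁/P₁ = 0.706×8.314×474/482 = 5.77 L.
Isothermal: T stays 474 K; PV = const ⇒ V₂ = 32.5 L, P₂ = 85.6 kPa.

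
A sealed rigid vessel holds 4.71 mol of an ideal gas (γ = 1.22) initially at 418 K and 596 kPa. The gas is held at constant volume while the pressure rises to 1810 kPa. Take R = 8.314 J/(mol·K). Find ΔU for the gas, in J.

152000 J

V₁ = nRT₁/P₁ = 4.71×8.314×418/596 = 27.5 L.
Isochoric: V stays 27.5 L; P/T = const ⇒ T₂ = 1270 K, P₂ = 1810 kPa.
For an ideal gas ΔU = nCvΔT with Cv = R/(γ−1) = 37.8 J/(mol·K).
ΔU = 4.71×37.8×(1270−418) = 152000 J.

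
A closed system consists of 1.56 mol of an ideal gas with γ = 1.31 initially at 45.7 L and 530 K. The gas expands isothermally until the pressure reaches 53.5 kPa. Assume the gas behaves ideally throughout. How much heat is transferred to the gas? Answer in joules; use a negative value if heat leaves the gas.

7110 J

P₁ = nRT₁/V₁ = 1.56×8.314×530/45.7 = 150 kPa.
Isothermal: T stays 530 K; PV = const ⇒ V₂ = 128 L, P₂ = 53.5 kPa.
ΔU = 0 (ideal gas, T constant).
W = nRT ln(V₂/V₁) = 1.56×8.314×530×ln(2.81) = 7110 J.
Q = ΔU + W = 7110 J.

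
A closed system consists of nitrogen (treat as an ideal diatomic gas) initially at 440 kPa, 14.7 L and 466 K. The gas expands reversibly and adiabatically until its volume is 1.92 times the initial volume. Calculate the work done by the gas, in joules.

n = P₁V₁/(RT₁) = 440×14.7/(8.314×466) = 1.67 mol.
Adiabatic: TV^(γ−1) = const ⇒ T₂ = 466×(0.521)^0.400 = 359 K; PV^γ = const ⇒ P₂ = 177 kPa.
ΔU = nCvΔT = 1.67×20.8×(359−466) = -3710 J.
Q = 0 for an adiabatic process, so W = −ΔU = 3710 J.

3710 J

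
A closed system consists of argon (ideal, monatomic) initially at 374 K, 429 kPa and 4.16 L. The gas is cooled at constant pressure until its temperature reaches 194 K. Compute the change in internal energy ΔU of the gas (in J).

-1290 J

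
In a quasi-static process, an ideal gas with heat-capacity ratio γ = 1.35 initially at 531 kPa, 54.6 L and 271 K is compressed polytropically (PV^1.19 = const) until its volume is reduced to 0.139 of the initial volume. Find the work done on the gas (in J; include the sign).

n = P₁V₁/(RT₁) = 531×54.6/(8.314×271) = 12.9 mol.
Polytropic n=1.19: T₂ = T₁(V₁/V₂)^(n−1) = 271×(7.19)^0.19 = 394 K; P₂ = P₁(V₁/V₂)^n = 5560 kPa.
W = (P₁V₁−P₂V₂)/(n−1) = (531×54.6−5560×7.59)/0.19 = -69400 J.
Work done on the gas = −W_by = 69400 J.

69400 J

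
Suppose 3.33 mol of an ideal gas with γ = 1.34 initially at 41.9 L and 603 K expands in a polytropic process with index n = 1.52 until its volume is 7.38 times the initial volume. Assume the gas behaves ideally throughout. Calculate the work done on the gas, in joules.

-20700 J

P₁ = nRT₁/V₁ = 3.33×8.314×603/41.9 = 398 kPa.
Polytropic n=1.52: T₂ = T₁(V₁/V₂)^(n−1) = 603×(0.136)^0.52 = 213 K; P₂ = P₁(V₁/V₂)^n = 19.1 kPa.
W = (P₁V₁−P₂V₂)/(n−1) = (398×41.9−19.1×309)/0.52 = 20700 J.
Work done on the gas = −W_by = -20700 J.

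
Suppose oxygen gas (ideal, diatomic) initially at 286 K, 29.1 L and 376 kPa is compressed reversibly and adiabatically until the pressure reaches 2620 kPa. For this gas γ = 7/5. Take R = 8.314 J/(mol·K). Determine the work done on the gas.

n = P₁V₁/(RT₁) = 376×29.1/(8.314×286) = 4.60 mol.
Adiabatic: T₂/T₁ = (P₂/P₁)^((γ−1)/γ) ⇒ T₂ = 286×(6.97)^0.286 = 498 K; V₂ = 7.27 L.
ΔU = nCvΔT = 4.60×20.8×(498−286) = 20300 J.
Q = 0 for an adiabatic process, so W = −ΔU = -20300 J.
Work done on the gas = −W_by = 20300 J.

20300 J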